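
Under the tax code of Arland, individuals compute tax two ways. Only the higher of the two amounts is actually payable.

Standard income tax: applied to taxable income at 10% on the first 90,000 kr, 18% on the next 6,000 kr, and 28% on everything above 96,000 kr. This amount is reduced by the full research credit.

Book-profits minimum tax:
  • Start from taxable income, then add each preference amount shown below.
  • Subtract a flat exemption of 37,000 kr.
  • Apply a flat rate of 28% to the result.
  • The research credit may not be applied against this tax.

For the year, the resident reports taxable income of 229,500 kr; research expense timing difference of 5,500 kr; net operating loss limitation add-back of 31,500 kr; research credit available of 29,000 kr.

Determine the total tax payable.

Book-profits minimum tax:
  Adjusted income: 229,500 kr + 5,500 kr + 31,500 kr = 266,500 kr
  Less exemption 37,000 kr → base 229,500 kr
  229,500 kr × 28% = 64,260 kr

Standard income tax:
  90,000 kr × 10% = 9,000 kr
  6,000 kr × 18% = 1,080 kr
  133,500 kr × 28% = 37,380 kr
  → 47,460 kr
  Less research credit 29,000 kr → 18,460 kr

64,260 kr > 18,460 kr, so the book-profits minimum tax is the binding amount.

64,260 kr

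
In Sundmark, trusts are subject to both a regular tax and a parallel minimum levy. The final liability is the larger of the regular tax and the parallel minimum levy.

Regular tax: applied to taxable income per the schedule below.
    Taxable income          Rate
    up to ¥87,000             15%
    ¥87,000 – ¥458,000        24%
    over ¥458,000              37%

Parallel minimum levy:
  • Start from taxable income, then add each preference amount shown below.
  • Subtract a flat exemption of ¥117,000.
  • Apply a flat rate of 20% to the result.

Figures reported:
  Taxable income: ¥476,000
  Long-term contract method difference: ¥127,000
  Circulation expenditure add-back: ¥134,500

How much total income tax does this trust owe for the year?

Regular tax:
  ¥87,000 × 15% = ¥13,050
  ¥371,000 × 24% = ¥89,040
  ¥18,000 × 37% = ¥6,660
  → ¥108,750

Parallel minimum levy:
  Adjusted income: ¥476,000 + ¥127,000 + ¥134,500 = ¥737,500
  Less exemption ¥117,000 → base ¥620,500
  ¥620,500 × 20% = ¥124,100

¥124,100 > ¥108,750, so the parallel minimum levy is the binding amount.

¥124,100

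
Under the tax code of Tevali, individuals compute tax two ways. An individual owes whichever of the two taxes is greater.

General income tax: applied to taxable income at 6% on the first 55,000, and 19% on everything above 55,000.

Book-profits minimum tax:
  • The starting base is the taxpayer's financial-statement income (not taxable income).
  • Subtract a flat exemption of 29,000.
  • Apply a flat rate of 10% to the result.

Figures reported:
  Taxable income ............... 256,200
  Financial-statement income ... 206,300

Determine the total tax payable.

Book-profits minimum tax:
  Base (financial-statement income): 206,300
  Less exemption 29,000 → base 177,300
  177,300 × 10% = 17,730

General income tax:
  55,000 × 6% = 3,300
  201,200 × 19% = 38,228
  → 41,528

41,528 > 17,730, so the general income tax governs.

41,528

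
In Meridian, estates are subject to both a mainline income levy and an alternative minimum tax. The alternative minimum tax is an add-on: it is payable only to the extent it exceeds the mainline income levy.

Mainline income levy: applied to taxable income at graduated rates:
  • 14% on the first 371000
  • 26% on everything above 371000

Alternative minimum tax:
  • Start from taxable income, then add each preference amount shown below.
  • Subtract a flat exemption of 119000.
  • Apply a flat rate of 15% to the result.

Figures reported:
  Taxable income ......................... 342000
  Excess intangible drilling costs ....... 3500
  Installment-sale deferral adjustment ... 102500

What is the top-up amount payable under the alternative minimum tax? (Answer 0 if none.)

1470

Alternative minimum tax:
  Adjusted income: 342000 + 3500 + 102500 = 448000
  Less exemption 119000 → base 329000
  329000 × 15% = 49350

Mainline income levy:
  342000 × 14% = 47880

Excess of alternative minimum tax over mainline income levy: 49350 − 47880 = 1470.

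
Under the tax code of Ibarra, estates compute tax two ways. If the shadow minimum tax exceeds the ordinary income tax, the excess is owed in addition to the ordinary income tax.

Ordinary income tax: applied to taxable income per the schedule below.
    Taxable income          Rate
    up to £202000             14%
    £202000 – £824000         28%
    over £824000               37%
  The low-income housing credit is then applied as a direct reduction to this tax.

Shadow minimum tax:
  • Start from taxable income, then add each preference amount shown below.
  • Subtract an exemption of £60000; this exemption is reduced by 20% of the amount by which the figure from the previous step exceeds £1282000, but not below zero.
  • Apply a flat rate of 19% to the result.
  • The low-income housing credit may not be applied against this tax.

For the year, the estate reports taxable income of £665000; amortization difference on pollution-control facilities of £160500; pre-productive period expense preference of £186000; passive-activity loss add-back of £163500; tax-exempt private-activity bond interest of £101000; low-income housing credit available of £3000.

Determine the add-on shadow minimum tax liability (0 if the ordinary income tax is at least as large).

£76120

Shadow minimum tax:
  Adjusted income: £665000 + £160500 + £186000 + £163500 + £101000 = £1276000
  Exemption: £1276000 ≤ £1282000, so full £60000 applies
  Base: £1276000 − £60000 = £1216000
  £1216000 × 19% = £231040

Ordinary income tax:
  £202000 × 14% = £28280
  £463000 × 28% = £129640
  → £157920
  Less low-income housing credit £3000 → £154920

Excess of shadow minimum tax over ordinary income tax: £231040 − £154920 = £76120.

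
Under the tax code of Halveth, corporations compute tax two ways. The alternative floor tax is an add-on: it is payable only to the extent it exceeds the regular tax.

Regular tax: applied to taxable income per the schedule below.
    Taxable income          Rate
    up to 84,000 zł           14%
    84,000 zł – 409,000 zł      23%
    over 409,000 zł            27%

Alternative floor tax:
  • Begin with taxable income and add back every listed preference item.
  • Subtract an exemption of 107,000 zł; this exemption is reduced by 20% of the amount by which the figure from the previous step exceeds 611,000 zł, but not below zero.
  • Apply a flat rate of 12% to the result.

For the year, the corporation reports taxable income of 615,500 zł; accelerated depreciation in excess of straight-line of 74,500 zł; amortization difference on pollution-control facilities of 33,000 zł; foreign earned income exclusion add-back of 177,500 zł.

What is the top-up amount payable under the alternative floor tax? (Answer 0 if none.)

0 zł

Regular tax:
  84,000 zł × 14% = 11,760 zł
  325,000 zł × 23% = 74,750 zł
  206,500 zł × 27% = 55,755 zł
  → 142,265 zł

Alternative floor tax:
  Adjusted income: 615,500 zł + 74,500 zł + 33,000 zł + 177,500 zł = 900,500 zł
  Exemption: 107,000 zł − 20% × (900,500 zł − 611,000 zł) = 107,000 zł − 57,900 zł = 49,100 zł
  Base: 900,500 zł − 49,100 zł = 851,400 zł
  851,400 zł × 12% = 102,168 zł

102,168 zł ≤ 142,265 zł, so no add-on is due.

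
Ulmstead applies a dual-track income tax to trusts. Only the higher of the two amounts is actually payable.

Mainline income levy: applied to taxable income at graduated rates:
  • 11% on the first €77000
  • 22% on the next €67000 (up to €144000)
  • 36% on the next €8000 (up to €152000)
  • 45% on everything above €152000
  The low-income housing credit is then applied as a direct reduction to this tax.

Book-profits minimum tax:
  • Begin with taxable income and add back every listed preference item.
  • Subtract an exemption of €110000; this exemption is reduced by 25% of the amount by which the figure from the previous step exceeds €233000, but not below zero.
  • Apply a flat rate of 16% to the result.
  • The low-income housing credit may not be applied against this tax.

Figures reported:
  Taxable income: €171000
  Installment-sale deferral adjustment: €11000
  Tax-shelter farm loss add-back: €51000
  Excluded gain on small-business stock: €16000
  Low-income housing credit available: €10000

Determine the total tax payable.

€24640

Mainline income levy:
  €77000 × 11% = €8470
  €67000 × 22% = €14740
  €8000 × 36% = €2880
  €19000 × 45% = €8550
  → €34640
  Less low-income housing credit €10000 → €24640

Book-profits minimum tax:
  Adjusted income: €171000 + €11000 + €51000 + €16000 = €249000
  Exemption: €110000 − 25% × (€249000 − €233000) = €110000 − €4000 = €106000
  Base: €249000 − €106000 = €143000
  €143000 × 16% = €22880

€24640 > €22880, so the mainline income levy governs.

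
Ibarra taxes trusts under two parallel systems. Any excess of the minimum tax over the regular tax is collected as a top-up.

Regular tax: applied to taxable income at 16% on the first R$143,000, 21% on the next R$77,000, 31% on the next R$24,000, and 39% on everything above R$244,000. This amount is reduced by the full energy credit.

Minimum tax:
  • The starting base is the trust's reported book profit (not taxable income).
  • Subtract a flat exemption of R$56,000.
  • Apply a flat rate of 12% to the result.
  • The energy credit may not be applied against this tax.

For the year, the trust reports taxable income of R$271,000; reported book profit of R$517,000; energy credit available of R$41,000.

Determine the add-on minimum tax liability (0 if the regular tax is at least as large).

Minimum tax:
  Base (reported book profit): R$517,000
  Less exemption R$56,000 → base R$461,000
  R$461,000 × 12% = R$55,320

Regular tax:
  R$143,000 × 16% = R$22,880
  R$77,000 × 21% = R$16,170
  R$24,000 × 31% = R$7,440
  R$27,000 × 39% = R$10,530
  → R$57,020
  Less energy credit R$41,000 → R$16,020

Excess of minimum tax over regular tax: R$55,320 − R$16,020 = R$39,300.

R$39,300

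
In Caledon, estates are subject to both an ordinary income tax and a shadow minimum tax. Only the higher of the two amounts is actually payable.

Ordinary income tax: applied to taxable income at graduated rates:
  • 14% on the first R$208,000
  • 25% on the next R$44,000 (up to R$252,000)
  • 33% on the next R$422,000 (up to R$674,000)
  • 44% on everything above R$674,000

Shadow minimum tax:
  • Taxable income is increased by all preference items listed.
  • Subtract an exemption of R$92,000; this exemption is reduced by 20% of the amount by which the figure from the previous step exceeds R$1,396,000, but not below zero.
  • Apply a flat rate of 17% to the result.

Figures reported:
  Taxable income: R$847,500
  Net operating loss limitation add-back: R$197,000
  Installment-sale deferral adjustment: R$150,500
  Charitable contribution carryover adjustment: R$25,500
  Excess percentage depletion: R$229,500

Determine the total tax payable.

Shadow minimum tax:
  Adjusted income: R$847,500 + R$197,000 + R$150,500 + R$25,500 + R$229,500 = R$1,450,000
  Exemption: R$92,000 − 20% × (R$1,450,000 − R$1,396,000) = R$92,000 − R$10,800 = R$81,200
  Base: R$1,450,000 − R$81,200 = R$1,368,800
  R$1,368,800 × 17% = R$232,696

Ordinary income tax:
  R$208,000 × 14% = R$29,120
  R$44,000 × 25% = R$11,000
  R$422,000 × 33% = R$139,260
  R$173,500 × 44% = R$76,340
  → R$255,720

R$255,720 > R$232,696, so the ordinary income tax governs.

R$255,720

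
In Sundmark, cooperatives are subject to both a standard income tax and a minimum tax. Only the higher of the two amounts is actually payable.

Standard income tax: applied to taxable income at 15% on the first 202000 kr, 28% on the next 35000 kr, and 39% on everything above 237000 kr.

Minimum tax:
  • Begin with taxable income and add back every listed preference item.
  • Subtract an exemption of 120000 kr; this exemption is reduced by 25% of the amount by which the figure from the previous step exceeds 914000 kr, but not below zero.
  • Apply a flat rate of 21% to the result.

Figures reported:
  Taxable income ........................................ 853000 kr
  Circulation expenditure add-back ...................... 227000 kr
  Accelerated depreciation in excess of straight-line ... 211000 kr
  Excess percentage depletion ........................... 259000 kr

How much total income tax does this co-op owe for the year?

325500 kr

Standard income tax:
  202000 kr × 15% = 30300 kr
  35000 kr × 28% = 9800 kr
  616000 kr × 39% = 240240 kr
  → 280340 kr

Minimum tax:
  Adjusted income: 853000 kr + 227000 kr + 211000 kr + 259000 kr = 1550000 kr
  Exemption: 25% × (1550000 kr − 914000 kr) = 159000 kr ≥ 120000 kr, so the exemption is fully phased out
  Base: 1550000 kr − 0 kr = 1550000 kr
  1550000 kr × 21% = 325500 kr

325500 kr > 280340 kr, so the minimum tax is the binding amount.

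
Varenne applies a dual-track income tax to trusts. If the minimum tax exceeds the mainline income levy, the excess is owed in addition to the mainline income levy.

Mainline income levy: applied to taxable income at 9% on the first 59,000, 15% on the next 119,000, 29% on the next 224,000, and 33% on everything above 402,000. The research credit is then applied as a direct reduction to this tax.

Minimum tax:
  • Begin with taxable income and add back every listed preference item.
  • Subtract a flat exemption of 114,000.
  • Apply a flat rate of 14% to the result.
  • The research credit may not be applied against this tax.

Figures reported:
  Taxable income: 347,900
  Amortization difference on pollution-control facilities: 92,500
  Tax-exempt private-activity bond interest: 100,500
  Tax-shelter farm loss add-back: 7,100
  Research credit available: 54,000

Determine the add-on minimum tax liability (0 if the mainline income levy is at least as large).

42,329

Minimum tax:
  Adjusted income: 347,900 + 92,500 + 100,500 + 7,100 = 548,000
  Less exemption 114,000 → base 434,000
  434,000 × 14% = 60,760

Mainline income levy:
  59,000 × 9% = 5,310
  119,000 × 15% = 17,850
  169,900 × 29% = 49,271
  → 72,431
  Less research credit 54,000 → 18,431

Excess of minimum tax over mainline income levy: 60,760 − 18,431 = 42,329.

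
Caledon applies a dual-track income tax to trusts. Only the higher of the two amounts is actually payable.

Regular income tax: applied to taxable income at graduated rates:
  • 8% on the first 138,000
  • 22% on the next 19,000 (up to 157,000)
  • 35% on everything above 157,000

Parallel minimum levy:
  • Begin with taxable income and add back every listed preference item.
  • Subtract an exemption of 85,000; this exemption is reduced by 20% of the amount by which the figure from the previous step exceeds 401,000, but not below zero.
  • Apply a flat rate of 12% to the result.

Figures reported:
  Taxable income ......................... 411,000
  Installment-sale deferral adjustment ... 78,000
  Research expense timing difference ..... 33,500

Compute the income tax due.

104,120

Regular income tax:
  138,000 × 8% = 11,040
  19,000 × 22% = 4,180
  254,000 × 35% = 88,900
  → 104,120

Parallel minimum levy:
  Adjusted income: 411,000 + 78,000 + 33,500 = 522,500
  Exemption: 85,000 − 20% × (522,500 − 401,000) = 85,000 − 24,300 = 60,700
  Base: 522,500 − 60,700 = 461,800
  461,800 × 12% = 55,416

104,120 > 55,416, so the regular income tax governs.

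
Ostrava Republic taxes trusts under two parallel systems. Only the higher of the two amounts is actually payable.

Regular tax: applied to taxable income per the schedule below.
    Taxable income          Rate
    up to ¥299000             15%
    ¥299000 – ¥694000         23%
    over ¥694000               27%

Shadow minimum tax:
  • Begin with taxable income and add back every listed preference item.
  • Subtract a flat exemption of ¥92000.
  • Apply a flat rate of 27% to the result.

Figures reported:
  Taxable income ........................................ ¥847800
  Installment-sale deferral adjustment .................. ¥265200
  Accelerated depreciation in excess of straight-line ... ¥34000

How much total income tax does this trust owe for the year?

Regular tax:
  ¥299000 × 15% = ¥44850
  ¥395000 × 23% = ¥90850
  ¥153800 × 27% = ¥41526
  → ¥177226

Shadow minimum tax:
  Adjusted income: ¥847800 + ¥265200 + ¥34000 = ¥1147000
  Less exemption ¥92000 → base ¥1055000
  ¥1055000 × 27% = ¥284850

¥284850 > ¥177226, so the shadow minimum tax is the binding amount.

¥284850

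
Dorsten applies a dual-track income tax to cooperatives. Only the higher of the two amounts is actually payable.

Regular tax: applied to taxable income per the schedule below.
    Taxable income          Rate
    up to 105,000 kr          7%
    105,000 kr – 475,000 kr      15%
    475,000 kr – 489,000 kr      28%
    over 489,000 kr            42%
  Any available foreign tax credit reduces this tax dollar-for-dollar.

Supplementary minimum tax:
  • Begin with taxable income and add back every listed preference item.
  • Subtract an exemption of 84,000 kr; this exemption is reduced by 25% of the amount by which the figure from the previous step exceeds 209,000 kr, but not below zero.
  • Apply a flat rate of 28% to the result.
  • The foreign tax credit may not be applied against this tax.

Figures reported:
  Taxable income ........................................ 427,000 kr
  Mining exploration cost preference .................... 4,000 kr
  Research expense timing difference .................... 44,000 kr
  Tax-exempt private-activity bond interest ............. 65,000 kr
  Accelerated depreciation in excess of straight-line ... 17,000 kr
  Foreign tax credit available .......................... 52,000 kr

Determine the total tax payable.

Supplementary minimum tax:
  Adjusted income: 427,000 kr + 4,000 kr + 44,000 kr + 65,000 kr + 17,000 kr = 557,000 kr
  Exemption: 25% × (557,000 kr − 209,000 kr) = 87,000 kr ≥ 84,000 kr, so the exemption is fully phased out
  Base: 557,000 kr − 0 kr = 557,000 kr
  557,000 kr × 28% = 155,960 kr

Regular tax:
  105,000 kr × 7% = 7,350 kr
  322,000 kr × 15% = 48,300 kr
  → 55,650 kr
  Less foreign tax credit 52,000 kr → 3,650 kr

155,960 kr > 3,650 kr, so the supplementary minimum tax is the binding amount.

155,960 kr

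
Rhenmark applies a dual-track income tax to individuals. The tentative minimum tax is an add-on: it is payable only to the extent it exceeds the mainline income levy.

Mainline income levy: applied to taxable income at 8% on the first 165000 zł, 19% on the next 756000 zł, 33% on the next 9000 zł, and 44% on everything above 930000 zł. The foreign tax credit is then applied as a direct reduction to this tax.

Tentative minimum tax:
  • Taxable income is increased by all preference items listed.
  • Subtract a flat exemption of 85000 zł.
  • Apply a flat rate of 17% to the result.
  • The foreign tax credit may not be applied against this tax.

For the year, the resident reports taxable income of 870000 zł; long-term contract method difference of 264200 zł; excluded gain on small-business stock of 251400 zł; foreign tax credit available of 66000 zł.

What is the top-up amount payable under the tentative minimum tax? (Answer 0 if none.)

139952 zł

Mainline income levy:
  165000 zł × 8% = 13200 zł
  705000 zł × 19% = 133950 zł
  → 147150 zł
  Less foreign tax credit 66000 zł → 81150 zł

Tentative minimum tax:
  Adjusted income: 870000 zł + 264200 zł + 251400 zł = 1385600 zł
  Less exemption 85000 zł → base 1300600 zł
  1300600 zł × 17% = 221102 zł

Excess of tentative minimum tax over mainline income levy: 221102 zł − 81150 zł = 139952 zł.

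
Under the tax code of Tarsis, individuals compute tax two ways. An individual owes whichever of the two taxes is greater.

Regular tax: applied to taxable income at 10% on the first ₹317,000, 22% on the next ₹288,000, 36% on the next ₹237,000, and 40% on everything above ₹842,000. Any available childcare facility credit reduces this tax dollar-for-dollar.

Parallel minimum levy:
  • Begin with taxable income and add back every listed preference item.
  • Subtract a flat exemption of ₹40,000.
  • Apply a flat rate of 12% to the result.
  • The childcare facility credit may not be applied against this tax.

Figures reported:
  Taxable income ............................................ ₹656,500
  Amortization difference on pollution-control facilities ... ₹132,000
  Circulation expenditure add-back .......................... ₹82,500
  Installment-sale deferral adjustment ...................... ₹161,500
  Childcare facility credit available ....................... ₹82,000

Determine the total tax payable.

Parallel minimum levy:
  Adjusted income: ₹656,500 + ₹132,000 + ₹82,500 + ₹161,500 = ₹1,032,500
  Less exemption ₹40,000 → base ₹992,500
  ₹992,500 × 12% = ₹119,100

Regular tax:
  ₹317,000 × 10% = ₹31,700
  ₹288,000 × 22% = ₹63,360
  ₹51,500 × 36% = ₹18,540
  → ₹113,600
  Less childcare facility credit ₹82,000 → ₹31,600

₹119,100 > ₹31,600, so the parallel minimum levy is the binding amount.

₹119,100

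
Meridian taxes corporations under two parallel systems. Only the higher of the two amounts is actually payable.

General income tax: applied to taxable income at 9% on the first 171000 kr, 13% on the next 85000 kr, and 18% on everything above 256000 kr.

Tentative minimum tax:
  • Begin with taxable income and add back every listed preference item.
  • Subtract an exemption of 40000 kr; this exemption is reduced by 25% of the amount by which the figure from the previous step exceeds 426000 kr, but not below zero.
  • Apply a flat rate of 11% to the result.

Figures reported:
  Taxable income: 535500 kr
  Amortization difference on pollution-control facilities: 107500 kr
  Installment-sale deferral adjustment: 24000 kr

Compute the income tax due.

76750 kr

General income tax:
  171000 kr × 9% = 15390 kr
  85000 kr × 13% = 11050 kr
  279500 kr × 18% = 50310 kr
  → 76750 kr

Tentative minimum tax:
  Adjusted income: 535500 kr + 107500 kr + 24000 kr = 667000 kr
  Exemption: 25% × (667000 kr − 426000 kr) = 60250 kr ≥ 40000 kr, so the exemption is fully phased out
  Base: 667000 kr − 0 kr = 667000 kr
  667000 kr × 11% = 73370 kr

76750 kr > 73370 kr, so the general income tax governs.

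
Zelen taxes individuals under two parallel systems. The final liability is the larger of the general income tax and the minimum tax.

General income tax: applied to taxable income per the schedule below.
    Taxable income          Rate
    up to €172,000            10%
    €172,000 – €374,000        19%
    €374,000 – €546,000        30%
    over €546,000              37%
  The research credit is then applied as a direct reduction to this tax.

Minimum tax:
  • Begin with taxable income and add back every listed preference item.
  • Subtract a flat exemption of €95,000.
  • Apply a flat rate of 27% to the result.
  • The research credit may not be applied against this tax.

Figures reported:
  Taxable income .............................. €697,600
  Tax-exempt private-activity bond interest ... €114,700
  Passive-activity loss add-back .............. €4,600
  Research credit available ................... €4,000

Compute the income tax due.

General income tax:
  €172,000 × 10% = €17,200
  €202,000 × 19% = €38,380
  €172,000 × 30% = €51,600
  €151,600 × 37% = €56,092
  → €163,272
  Less research credit €4,000 → €159,272

Minimum tax:
  Adjusted income: €697,600 + €114,700 + €4,600 = €816,900
  Less exemption €95,000 → base €721,900
  €721,900 × 27% = €194,913

€194,913 > €159,272, so the minimum tax is the binding amount.

€194,913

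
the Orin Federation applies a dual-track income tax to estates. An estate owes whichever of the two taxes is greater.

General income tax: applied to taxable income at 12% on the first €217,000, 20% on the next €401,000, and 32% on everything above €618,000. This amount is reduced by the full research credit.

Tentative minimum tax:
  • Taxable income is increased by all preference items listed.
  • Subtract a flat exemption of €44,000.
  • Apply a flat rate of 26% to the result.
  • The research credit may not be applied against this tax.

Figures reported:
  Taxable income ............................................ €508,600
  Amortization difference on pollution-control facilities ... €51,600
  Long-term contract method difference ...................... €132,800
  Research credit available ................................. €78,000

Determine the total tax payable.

€168,740

Tentative minimum tax:
  Adjusted income: €508,600 + €51,600 + €132,800 = €693,000
  Less exemption €44,000 → base €649,000
  €649,000 × 26% = €168,740

General income tax:
  €217,000 × 12% = €26,040
  €291,600 × 20% = €58,320
  → €84,360
  Less research credit €78,000 → €6,360

€168,740 > €6,360, so the tentative minimum tax is the binding amount.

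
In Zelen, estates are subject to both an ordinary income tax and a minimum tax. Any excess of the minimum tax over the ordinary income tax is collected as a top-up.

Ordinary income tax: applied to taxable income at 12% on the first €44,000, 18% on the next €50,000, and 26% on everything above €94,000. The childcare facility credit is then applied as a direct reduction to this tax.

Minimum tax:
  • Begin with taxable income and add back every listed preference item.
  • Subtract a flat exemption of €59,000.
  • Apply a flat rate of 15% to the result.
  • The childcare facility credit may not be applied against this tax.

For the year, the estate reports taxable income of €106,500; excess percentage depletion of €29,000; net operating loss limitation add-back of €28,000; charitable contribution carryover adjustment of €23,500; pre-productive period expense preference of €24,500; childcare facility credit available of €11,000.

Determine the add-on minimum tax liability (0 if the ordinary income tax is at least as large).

Ordinary income tax:
  €44,000 × 12% = €5,280
  €50,000 × 18% = €9,000
  €12,500 × 26% = €3,250
  → €17,530
  Less childcare facility credit €11,000 → €6,530

Minimum tax:
  Adjusted income: €106,500 + €29,000 + €28,000 + €23,500 + €24,500 = €211,500
  Less exemption €59,000 → base €152,500
  €152,500 × 15% = €22,875

Excess of minimum tax over ordinary income tax: €22,875 − €6,530 = €16,345.

€16,345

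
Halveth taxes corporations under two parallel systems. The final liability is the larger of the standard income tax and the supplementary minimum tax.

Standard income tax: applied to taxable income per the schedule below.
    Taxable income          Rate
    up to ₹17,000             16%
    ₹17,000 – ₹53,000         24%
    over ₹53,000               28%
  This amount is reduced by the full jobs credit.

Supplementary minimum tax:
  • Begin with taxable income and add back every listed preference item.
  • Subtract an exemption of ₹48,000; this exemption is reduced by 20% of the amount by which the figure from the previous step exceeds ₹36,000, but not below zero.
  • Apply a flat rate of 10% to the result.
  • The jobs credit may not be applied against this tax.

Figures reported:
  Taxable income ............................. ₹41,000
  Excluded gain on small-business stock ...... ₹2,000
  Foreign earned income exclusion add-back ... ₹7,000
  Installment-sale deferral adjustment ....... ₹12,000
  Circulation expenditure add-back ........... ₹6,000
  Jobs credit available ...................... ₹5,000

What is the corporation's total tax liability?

Standard income tax:
  ₹17,000 × 16% = ₹2,720
  ₹24,000 × 24% = ₹5,760
  → ₹8,480
  Less jobs credit ₹5,000 → ₹3,480

Supplementary minimum tax:
  Adjusted income: ₹41,000 + ₹2,000 + ₹7,000 + ₹12,000 + ₹6,000 = ₹68,000
  Exemption: ₹48,000 − 20% × (₹68,000 − ₹36,000) = ₹48,000 − ₹6,400 = ₹41,600
  Base: ₹68,000 − ₹41,600 = ₹26,400
  ₹26,400 × 10% = ₹2,640

₹3,480 > ₹2,640, so the standard income tax governs.

₹3,480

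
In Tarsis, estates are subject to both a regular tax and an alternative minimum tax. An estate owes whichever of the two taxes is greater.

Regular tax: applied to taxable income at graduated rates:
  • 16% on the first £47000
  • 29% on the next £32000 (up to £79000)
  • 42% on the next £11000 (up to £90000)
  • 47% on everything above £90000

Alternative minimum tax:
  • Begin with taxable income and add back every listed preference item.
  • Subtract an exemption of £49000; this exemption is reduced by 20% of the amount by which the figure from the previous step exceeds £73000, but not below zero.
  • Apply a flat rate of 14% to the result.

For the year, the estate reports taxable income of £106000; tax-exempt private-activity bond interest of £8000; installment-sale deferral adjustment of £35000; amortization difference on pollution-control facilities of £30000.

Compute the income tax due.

£28940

Alternative minimum tax:
  Adjusted income: £106000 + £8000 + £35000 + £30000 = £179000
  Exemption: £49000 − 20% × (£179000 − £73000) = £49000 − £21200 = £27800
  Base: £179000 − £27800 = £151200
  £151200 × 14% = £21168

Regular tax:
  £47000 × 16% = £7520
  £32000 × 29% = £9280
  £11000 × 42% = £4620
  £16000 × 47% = £7520
  → £28940

£28940 > £21168, so the regular tax governs.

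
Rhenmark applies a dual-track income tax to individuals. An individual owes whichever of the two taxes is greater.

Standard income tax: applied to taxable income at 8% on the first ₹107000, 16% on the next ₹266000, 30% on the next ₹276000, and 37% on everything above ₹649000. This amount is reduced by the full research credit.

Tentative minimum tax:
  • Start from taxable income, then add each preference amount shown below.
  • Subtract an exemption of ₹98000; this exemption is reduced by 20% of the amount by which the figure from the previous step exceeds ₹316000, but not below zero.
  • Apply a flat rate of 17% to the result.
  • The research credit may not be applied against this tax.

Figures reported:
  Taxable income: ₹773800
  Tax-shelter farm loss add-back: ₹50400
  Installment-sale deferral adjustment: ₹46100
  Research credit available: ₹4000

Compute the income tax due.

Standard income tax:
  ₹107000 × 8% = ₹8560
  ₹266000 × 16% = ₹42560
  ₹276000 × 30% = ₹82800
  ₹124800 × 37% = ₹46176
  → ₹180096
  Less research credit ₹4000 → ₹176096

Tentative minimum tax:
  Adjusted income: ₹773800 + ₹50400 + ₹46100 = ₹870300
  Exemption: 20% × (₹870300 − ₹316000) = ₹110860 ≥ ₹98000, so the exemption is fully phased out
  Base: ₹870300 − ₹0 = ₹870300
  ₹870300 × 17% = ₹147951

₹176096 > ₹147951, so the standard income tax governs.

₹176096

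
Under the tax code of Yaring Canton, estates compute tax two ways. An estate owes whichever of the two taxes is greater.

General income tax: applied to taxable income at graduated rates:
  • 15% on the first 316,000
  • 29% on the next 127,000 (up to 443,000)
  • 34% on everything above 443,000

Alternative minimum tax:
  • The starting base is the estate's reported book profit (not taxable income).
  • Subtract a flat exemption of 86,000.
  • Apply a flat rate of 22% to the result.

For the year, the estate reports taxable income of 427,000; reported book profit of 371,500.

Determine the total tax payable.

Alternative minimum tax:
  Base (reported book profit): 371,500
  Less exemption 86,000 → base 285,500
  285,500 × 22% = 62,810

General income tax:
  316,000 × 15% = 47,400
  111,000 × 29% = 32,190
  → 79,590

79,590 > 62,810, so the general income tax governs.

79,590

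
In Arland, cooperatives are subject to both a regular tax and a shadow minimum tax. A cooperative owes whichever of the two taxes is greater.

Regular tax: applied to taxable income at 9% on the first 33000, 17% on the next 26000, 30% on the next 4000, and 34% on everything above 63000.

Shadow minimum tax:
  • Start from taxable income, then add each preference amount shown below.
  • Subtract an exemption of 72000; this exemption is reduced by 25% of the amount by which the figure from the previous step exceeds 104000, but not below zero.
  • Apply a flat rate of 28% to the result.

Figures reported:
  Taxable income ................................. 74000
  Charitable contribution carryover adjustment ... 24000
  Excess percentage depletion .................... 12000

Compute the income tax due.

Regular tax:
  33000 × 9% = 2970
  26000 × 17% = 4420
  4000 × 30% = 1200
  11000 × 34% = 3740
  → 12330

Shadow minimum tax:
  Adjusted income: 74000 + 24000 + 12000 = 110000
  Exemption: 72000 − 25% × (110000 − 104000) = 72000 − 1500 = 70500
  Base: 110000 − 70500 = 39500
  39500 × 28% = 11060

12330 > 11060, so the regular tax governs.

12330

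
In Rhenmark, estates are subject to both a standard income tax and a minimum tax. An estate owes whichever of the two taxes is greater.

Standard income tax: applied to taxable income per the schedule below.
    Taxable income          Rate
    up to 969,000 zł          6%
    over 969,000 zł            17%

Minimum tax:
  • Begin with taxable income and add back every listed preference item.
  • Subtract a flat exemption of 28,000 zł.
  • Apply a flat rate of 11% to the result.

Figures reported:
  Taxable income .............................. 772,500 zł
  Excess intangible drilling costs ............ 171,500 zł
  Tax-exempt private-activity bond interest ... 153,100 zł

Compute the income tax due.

Standard income tax:
  772,500 zł × 6% = 46,350 zł

Minimum tax:
  Adjusted income: 772,500 zł + 171,500 zł + 153,100 zł = 1,097,100 zł
  Less exemption 28,000 zł → base 1,069,100 zł
  1,069,100 zł × 11% = 117,601 zł

117,601 zł > 46,350 zł, so the minimum tax is the binding amount.

117,601 zł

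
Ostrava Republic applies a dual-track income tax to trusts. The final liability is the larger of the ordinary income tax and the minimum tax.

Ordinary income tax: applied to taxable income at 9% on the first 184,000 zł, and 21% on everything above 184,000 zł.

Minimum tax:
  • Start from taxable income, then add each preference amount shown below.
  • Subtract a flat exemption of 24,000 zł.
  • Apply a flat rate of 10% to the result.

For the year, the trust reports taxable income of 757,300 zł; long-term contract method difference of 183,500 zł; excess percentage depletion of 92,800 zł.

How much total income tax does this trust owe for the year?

Minimum tax:
  Adjusted income: 757,300 zł + 183,500 zł + 92,800 zł = 1,033,600 zł
  Less exemption 24,000 zł → base 1,009,600 zł
  1,009,600 zł × 10% = 100,960 zł

Ordinary income tax:
  184,000 zł × 9% = 16,560 zł
  573,300 zł × 21% = 120,393 zł
  → 136,953 zł

136,953 zł > 100,960 zł, so the ordinary income tax governs.

136,953 zł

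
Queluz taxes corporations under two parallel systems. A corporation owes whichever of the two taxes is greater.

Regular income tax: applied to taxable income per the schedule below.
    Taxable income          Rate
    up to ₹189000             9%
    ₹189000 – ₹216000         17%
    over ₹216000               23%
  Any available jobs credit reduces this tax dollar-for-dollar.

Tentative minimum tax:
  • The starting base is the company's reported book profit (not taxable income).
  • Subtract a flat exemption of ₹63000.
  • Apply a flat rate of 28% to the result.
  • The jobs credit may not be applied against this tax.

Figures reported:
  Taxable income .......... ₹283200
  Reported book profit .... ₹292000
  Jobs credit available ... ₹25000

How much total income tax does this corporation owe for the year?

Tentative minimum tax:
  Base (reported book profit): ₹292000
  Less exemption ₹63000 → base ₹229000
  ₹229000 × 28% = ₹64120

Regular income tax:
  ₹189000 × 9% = ₹17010
  ₹27000 × 17% = ₹4590
  ₹67200 × 23% = ₹15456
  → ₹37056
  Less jobs credit ₹25000 → ₹12056

₹64120 > ₹12056, so the tentative minimum tax is the binding amount.

₹64120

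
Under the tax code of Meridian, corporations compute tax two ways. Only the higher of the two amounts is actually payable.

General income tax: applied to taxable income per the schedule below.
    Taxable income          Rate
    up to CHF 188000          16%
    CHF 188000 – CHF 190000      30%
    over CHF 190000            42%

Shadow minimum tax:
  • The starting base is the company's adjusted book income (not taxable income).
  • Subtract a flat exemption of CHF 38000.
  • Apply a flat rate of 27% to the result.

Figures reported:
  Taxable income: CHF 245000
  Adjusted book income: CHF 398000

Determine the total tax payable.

General income tax:
  CHF 188000 × 16% = CHF 30080
  CHF 2000 × 30% = CHF 600
  CHF 55000 × 42% = CHF 23100
  → CHF 53780

Shadow minimum tax:
  Base (adjusted book income): CHF 398000
  Less exemption CHF 38000 → base CHF 360000
  CHF 360000 × 27% = CHF 97200

CHF 97200 > CHF 53780, so the shadow minimum tax is the binding amount.

CHF 97200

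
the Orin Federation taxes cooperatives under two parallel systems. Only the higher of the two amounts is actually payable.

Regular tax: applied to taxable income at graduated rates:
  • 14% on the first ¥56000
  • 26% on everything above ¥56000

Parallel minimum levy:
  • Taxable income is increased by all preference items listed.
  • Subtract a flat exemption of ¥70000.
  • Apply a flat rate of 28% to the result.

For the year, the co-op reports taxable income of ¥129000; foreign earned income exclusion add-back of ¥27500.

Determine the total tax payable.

¥26820

Parallel minimum levy:
  Adjusted income: ¥129000 + ¥27500 = ¥156500
  Less exemption ¥70000 → base ¥86500
  ¥86500 × 28% = ¥24220

Regular tax:
  ¥56000 × 14% = ¥7840
  ¥73000 × 26% = ¥18980
  → ¥26820

¥26820 > ¥24220, so the regular tax governs.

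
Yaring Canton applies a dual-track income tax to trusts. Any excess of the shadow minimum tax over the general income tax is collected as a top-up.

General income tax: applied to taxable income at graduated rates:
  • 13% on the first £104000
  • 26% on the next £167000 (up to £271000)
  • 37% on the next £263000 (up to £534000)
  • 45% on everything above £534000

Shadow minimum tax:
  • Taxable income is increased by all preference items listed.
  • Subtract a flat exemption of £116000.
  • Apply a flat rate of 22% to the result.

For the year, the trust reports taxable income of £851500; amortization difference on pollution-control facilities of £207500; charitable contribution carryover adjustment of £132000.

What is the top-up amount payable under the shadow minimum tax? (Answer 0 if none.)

£0

General income tax:
  £104000 × 13% = £13520
  £167000 × 26% = £43420
  £263000 × 37% = £97310
  £317500 × 45% = £142875
  → £297125

Shadow minimum tax:
  Adjusted income: £851500 + £207500 + £132000 = £1191000
  Less exemption £116000 → base £1075000
  £1075000 × 22% = £236500

£236500 ≤ £297125, so no add-on is due.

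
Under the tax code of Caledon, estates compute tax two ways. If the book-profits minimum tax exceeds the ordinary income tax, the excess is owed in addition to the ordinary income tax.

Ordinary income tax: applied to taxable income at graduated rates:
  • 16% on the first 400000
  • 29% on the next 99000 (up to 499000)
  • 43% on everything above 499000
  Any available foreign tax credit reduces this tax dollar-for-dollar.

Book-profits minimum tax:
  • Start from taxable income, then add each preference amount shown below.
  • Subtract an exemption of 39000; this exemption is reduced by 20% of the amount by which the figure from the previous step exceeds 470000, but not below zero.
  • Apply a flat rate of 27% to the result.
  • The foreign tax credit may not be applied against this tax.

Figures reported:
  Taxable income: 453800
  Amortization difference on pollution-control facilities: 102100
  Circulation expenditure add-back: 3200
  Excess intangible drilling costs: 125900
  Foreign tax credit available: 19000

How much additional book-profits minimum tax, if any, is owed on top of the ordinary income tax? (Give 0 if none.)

Ordinary income tax:
  400000 × 16% = 64000
  53800 × 29% = 15602
  → 79602
  Less foreign tax credit 19000 → 60602

Book-profits minimum tax:
  Adjusted income: 453800 + 102100 + 3200 + 125900 = 685000
  Exemption: 20% × (685000 − 470000) = 43000 ≥ 39000, so the exemption is fully phased out
  Base: 685000 − 0 = 685000
  685000 × 27% = 184950

Excess of book-profits minimum tax over ordinary income tax: 184950 − 60602 = 124348.

124348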